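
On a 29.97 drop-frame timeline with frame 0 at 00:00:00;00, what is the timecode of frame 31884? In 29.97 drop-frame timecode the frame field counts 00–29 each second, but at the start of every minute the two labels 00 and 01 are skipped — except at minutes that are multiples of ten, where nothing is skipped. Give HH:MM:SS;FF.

Each 10-minute DF block holds 10 × 60 × 30 − 9 × 2 = 17982 frames. 31884 ÷ 17982 → 1 full block, remainder 13902.
Within the partial block the first minute is 1800 frames and each further minute 1798, so 7 further minute boundaries passed. Total skipped labels = 18 × 1 + 2 × 7 = 32.
Non-drop label index = 31884 + 32 = 31916; at 30 labels/s that is 00:17:43:26, i.e. DF 00:17:43;26.

00:17:43;26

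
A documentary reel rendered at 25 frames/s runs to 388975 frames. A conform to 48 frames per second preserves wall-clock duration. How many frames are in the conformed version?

746832 frames

Target frames = source frames × (target rate / source rate) = 388975 × (48)/(25) = 388975 × 48/25 = 746832.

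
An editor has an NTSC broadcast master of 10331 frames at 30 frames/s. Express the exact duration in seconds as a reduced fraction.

10331/30 seconds

Running time = 10331 ÷ (30) = 10331 × 1/30 = 10331/30 s.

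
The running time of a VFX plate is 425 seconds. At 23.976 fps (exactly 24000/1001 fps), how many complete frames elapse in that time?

Frames = 425 × 24000/1001 = 10200000/1001 ≈ 10189.8102.
Complete frames: 10189.

10189 frames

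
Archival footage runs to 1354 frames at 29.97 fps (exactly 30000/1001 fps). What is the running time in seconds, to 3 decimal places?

Running time = 1354 × 1001/30000 = 677677/15000 s ≈ 45.178 s.

45.178 seconds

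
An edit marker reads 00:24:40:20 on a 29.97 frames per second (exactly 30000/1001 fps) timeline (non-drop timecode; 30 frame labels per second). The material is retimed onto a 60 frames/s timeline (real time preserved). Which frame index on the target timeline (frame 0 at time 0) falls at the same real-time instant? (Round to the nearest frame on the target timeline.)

frame 88929

Source frame index: (0×3600 + 24×60 + 40) × 30 + 20 = 44420.
Real time: 44420 / (30000/1001) = 2223221/1500 s.
Target frame: (2223221/1500) × (60) = 2223221/25 ≈ 88928.840 → 88929.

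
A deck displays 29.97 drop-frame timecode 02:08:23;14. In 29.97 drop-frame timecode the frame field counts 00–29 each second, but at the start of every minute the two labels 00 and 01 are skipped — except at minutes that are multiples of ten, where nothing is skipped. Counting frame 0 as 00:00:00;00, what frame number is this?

As if non-drop at 30 labels/s: (2 × 3600 + 8 × 60 + 23) × 30 + 14 = 231104.
Minute boundaries passed: 128; those not divisible by 10: 128 − 12 = 116; dropped labels = 2 × 116 = 232.
Actual frame index = 231104 − 232 = 230872.

230872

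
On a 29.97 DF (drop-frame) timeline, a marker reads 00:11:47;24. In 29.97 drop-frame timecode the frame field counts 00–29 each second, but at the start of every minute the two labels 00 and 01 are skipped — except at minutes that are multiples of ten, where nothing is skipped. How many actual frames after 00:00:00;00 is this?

21214

As if non-drop at 30 labels/s: (0 × 3600 + 11 × 60 + 47) × 30 + 24 = 21234.
Minute boundaries passed: 11; those not divisible by 10: 11 − 1 = 10; dropped labels = 2 × 10 = 20.
Actual frame index = 21234 − 20 = 21214.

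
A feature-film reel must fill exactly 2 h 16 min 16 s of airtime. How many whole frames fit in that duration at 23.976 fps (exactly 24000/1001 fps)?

196027 frames

2 h 16 min 16 s = 8176 s.
Frames = 8176 × 24000/1001 = 28032000/143 ≈ 196027.9720.
Complete frames: 196027.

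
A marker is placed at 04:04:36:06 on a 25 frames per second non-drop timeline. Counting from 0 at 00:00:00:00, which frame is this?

366906

Total seconds to the label: (4 × 3600 + 4 × 60 + 36) = 14676.
Frame index = 14676 × 25 + 6 = 366906.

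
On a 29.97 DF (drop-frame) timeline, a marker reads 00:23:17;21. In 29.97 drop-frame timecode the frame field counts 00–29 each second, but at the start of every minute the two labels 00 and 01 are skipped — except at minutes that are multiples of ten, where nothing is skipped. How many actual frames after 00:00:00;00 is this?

As if non-drop at 30 labels/s: (0 × 3600 + 23 × 60 + 17) × 30 + 21 = 41931.
Minute boundaries passed: 23; those not divisible by 10: 23 − 2 = 21; dropped labels = 2 × 21 = 42.
Actual frame index = 41931 − 42 = 41889.

41889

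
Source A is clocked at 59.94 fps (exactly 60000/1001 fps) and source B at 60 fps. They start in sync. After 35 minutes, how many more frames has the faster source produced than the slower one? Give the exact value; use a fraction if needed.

18000/143 frames

35 min = 2100 s.
A emits 60000/1001 × 2100 = 18000000/143 frames; B emits 60 × 2100 = 126000.
Difference = 18000/143 frames (≈ 125.8741); B is ahead of A.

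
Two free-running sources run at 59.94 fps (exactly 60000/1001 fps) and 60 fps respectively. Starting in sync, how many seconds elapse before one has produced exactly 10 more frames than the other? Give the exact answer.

1001/6 seconds

The gap grows by |60 − 60000/1001| = 60/1001 frames per second.
Time for a 10-frame gap: 10 ÷ (60/1001) = 1001/6 s.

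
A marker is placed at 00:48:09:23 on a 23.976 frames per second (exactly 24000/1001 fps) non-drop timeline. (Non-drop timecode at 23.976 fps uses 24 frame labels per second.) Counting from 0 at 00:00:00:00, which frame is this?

Total seconds to the label: (0 × 3600 + 48 × 60 + 9) = 2889.
Frame index = 2889 × 24 + 23 = 69359.

69359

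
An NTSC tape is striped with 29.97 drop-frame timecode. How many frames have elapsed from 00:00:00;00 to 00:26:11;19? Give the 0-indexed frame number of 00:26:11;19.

As if non-drop at 30 labels/s: (0 × 3600 + 26 × 60 + 11) × 30 + 19 = 47149.
Minute boundaries passed: 26; those not divisible by 10: 26 − 2 = 24; dropped labels = 2 × 24 = 48.
Actual frame index = 47149 − 48 = 47101.

47101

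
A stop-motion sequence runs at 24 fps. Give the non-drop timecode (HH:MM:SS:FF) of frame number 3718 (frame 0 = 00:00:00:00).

3718 ÷ 24 = 154 full seconds, remainder 22 frames.
154 s = 0 h 2 min 34 s.
Timecode: 00:02:34:22.

00:02:34:22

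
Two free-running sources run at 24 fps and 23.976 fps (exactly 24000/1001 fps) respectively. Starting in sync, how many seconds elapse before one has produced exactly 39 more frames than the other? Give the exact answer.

1626.625 seconds

The gap grows by |24000/1001 − 24| = 24/1001 frames per second.
Time for a 39-frame gap: 39 ÷ (24/1001) = 1626.625 s.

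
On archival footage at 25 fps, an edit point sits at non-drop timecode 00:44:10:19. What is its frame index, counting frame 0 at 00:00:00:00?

frame 66269

Total seconds to the label: (0 × 3600 + 44 × 60 + 10) = 2650.
Frame index = 2650 × 25 + 19 = 66269.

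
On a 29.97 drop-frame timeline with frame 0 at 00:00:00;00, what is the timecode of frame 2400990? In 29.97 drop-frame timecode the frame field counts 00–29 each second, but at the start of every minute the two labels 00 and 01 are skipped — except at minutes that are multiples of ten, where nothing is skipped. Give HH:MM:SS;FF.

22:15:13;04

Ten DF minutes hold 17982 frames, so frame 2400990 lies in block 133 (frames 2391606–2409587) with 9384 frames into that block.
The block's first minute is 1800 frames and the rest 1798 each; 9384 frames reaches minute 5, so 133 × 18 + 5 × 2 = 2404 labels have been skipped so far.
Adding those back, label number 2400990 + 2404 = 2403394 at 30 labels/s is 80113 s + 4 f = 22 h 15 min 13 s frame 4, i.e. 22:15:13;04.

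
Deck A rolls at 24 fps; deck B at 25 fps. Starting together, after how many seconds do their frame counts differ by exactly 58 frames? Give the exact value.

58 seconds

The gap grows by |25 − 24| = 1 frame per second.
Time for a 58-frame gap: 58 ÷ (1) = 58 s.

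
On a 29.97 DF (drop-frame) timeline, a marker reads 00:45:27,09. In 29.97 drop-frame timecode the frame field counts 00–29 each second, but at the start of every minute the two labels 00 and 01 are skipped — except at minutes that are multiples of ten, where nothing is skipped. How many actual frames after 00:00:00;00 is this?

As if non-drop at 30 labels/s: (0 × 3600 + 45 × 60 + 27) × 30 + 9 = 81819.
Minute boundaries passed: 45; those not divisible by 10: 45 − 4 = 41; dropped labels = 2 × 41 = 82.
Actual frame index = 81819 − 82 = 81737.

81737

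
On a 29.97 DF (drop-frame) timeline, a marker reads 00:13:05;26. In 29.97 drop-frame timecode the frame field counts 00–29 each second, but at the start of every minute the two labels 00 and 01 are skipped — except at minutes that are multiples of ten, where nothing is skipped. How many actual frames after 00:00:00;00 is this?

Complete 10-minute blocks: 1, each 17982 frames → 17982.
Remaining 3 whole minutes in the current block: 1800 + 2 × 1798 = 5396 frames.
Within the current minute: 5 × 30 + 26 − 2 = 174 (labels ;00/;01 skipped at this minute). Total = 17982 + 5396 + 174 = 23552.

23552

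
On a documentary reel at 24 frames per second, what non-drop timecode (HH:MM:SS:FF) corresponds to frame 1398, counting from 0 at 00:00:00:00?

00:00:58:06

1398 ÷ 24 = 58 full seconds, remainder 6 frames.
58 s = 0 h 0 min 58 s.
Timecode: 00:00:58:06.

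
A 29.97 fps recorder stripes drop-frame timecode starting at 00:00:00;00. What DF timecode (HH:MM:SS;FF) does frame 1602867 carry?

14:51:22;11

Each 10-minute DF block holds 10 × 60 × 30 − 9 × 2 = 17982 frames. 1602867 ÷ 17982 → 89 full blocks, remainder 2469.
Within the partial block the first minute is 1800 frames and each further minute 1798, so 1 further minute boundary passed. Total skipped labels = 18 × 89 + 2 × 1 = 1604.
Non-drop label index = 1602867 + 1604 = 1604471; at 30 labels/s that is 14:51:22:11, i.e. DF 14:51:22;11.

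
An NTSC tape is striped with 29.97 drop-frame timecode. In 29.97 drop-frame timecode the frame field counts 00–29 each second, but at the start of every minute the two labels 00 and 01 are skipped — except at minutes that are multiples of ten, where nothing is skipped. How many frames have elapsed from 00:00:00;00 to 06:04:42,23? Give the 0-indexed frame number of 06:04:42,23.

As if non-drop at 30 labels/s: (6 × 3600 + 4 × 60 + 42) × 30 + 23 = 656483.
Minute boundaries passed: 364; those not divisible by 10: 364 − 36 = 328; dropped labels = 2 × 328 = 656.
Actual frame index = 656483 − 656 = 655827.

655827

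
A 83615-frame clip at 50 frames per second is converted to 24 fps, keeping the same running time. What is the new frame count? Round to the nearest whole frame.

40135 frames

Frames at target rate = 83615 × (24) / (50) = 200676/5 ≈ 40135.200.
Nearest whole frame: 40135.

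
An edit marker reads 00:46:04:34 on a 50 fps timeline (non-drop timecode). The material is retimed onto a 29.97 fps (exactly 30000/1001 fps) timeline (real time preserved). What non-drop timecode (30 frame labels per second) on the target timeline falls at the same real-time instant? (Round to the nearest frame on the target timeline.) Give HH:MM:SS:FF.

Source frame index: (0×3600 + 46×60 + 4) × 50 + 34 = 138234.
Real time: 138234 / (50) = 69117/25 s.
Target frame: (69117/25) × (30000/1001) = 82940400/1001 ≈ 82857.542 → 82858.
At 30 labels/s: frame 82858 → 00:46:01:28.

00:46:01:28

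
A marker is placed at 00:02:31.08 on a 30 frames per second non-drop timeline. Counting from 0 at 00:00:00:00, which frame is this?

Total seconds to the label: (0 × 3600 + 2 × 60 + 31) = 151.
Frame index = 151 × 30 + 8 = 4538.

frame 4538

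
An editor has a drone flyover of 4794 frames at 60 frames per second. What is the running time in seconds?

Running time = 4794 / (60) = 79.9 s.

79.9 seconds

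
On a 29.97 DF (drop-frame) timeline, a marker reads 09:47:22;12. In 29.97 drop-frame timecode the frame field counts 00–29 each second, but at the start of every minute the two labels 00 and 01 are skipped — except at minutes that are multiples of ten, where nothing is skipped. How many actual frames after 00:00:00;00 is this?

Complete 10-minute blocks: 58, each 17982 frames → 1042956.
Remaining 7 whole minutes in the current block: 1800 + 6 × 1798 = 12588 frames.
Within the current minute: 22 × 30 + 12 − 2 = 670 (labels ;00/;01 skipped at this minute). Total = 1042956 + 12588 + 670 = 1056214.

1056214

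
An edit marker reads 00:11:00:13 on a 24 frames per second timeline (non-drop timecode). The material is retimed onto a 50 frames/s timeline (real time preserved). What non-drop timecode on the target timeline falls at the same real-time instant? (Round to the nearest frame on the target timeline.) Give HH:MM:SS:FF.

Source frame index: (0×3600 + 11×60 + 0) × 24 + 13 = 15853.
Real time: 15853 / (24) = 15853/24 s.
Target frame: (15853/24) × (50) = 396325/12 ≈ 33027.083 → 33027.
At 50 labels/s: frame 33027 → 00:11:00:27.

00:11:00:27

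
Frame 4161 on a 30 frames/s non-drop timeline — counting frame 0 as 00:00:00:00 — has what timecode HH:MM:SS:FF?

4161 ÷ 30 = 138 full seconds, remainder 21 frames.
138 s = 0 h 2 min 18 s.
Timecode: 00:02:18:21.

00:02:18:21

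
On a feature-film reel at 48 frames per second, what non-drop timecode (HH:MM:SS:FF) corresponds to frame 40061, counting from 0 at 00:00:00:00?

40061 ÷ 48 = 834 full seconds, remainder 29 frames.
834 s = 0 h 13 min 54 s.
Timecode: 00:13:54:29.

00:13:54:29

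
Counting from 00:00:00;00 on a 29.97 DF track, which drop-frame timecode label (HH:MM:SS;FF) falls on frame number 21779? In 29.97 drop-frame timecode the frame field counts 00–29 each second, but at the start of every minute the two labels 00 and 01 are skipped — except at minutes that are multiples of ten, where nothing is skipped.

Each 10-minute DF block holds 10 × 60 × 30 − 9 × 2 = 17982 frames. 21779 ÷ 17982 → 1 full block, remainder 3797.
Within the partial block the first minute is 1800 frames and each further minute 1798, so 2 further minute boundaries passed. Total skipped labels = 18 × 1 + 2 × 2 = 22.
Non-drop label index = 21779 + 22 = 21801; at 30 labels/s that is 00:12:06:21, i.e. DF 00:12:06;21.

00:12:06;21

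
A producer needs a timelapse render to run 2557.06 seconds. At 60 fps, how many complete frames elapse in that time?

Frames = 2557.06 × 60 = 767118/5 ≈ 153423.6000.
Complete frames: 153423.

153423 frames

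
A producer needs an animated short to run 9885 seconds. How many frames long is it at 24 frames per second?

237240 frames

Frames = 9885 × 24 = 237240.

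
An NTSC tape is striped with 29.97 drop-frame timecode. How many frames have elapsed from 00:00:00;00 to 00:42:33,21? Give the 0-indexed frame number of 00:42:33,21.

Complete 10-minute blocks: 4, each 17982 frames → 71928.
Remaining 2 whole minutes in the current block: 1800 + 1 × 1798 = 3598 frames.
Within the current minute: 33 × 30 + 21 − 2 = 1009 (labels ;00/;01 skipped at this minute). Total = 71928 + 3598 + 1009 = 76535.

76535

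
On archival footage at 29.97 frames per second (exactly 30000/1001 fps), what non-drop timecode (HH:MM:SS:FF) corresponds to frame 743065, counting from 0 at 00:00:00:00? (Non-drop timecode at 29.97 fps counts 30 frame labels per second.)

06:52:48:25

743065 ÷ 30 = 24768 full seconds, remainder 25 frames.
24768 s = 6 h 52 min 48 s.
Timecode: 06:52:48:25.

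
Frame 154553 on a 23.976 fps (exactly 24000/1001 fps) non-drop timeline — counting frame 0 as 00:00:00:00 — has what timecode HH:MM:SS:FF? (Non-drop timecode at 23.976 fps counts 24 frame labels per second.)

154553 ÷ 24 = 6439 full seconds, remainder 17 frames.
6439 s = 1 h 47 min 19 s.
Timecode: 01:47:19:17.

01:47:19:17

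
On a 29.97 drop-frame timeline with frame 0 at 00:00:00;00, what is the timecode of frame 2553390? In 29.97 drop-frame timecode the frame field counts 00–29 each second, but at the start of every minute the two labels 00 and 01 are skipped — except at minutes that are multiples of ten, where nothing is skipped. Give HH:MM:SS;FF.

23:39:58;06

Ten DF minutes hold 17982 frames, so frame 2553390 lies in block 141 (frames 2535462–2553443) with 17928 frames into that block.
The block's first minute is 1800 frames and the rest 1798 each; 17928 frames reaches minute 9, so 141 × 18 + 9 × 2 = 2556 labels have been skipped so far.
Adding those back, label number 2553390 + 2556 = 2555946 at 30 labels/s is 85198 s + 6 f = 23 h 39 min 58 s frame 6, i.e. 23:39:58;06.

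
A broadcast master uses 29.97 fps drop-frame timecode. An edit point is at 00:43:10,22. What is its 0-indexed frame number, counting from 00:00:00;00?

As if non-drop at 30 labels/s: (0 × 3600 + 43 × 60 + 10) × 30 + 22 = 77722.
Minute boundaries passed: 43; those not divisible by 10: 43 − 4 = 39; dropped labels = 2 × 39 = 78.
Actual frame index = 77722 − 78 = 77644.

77644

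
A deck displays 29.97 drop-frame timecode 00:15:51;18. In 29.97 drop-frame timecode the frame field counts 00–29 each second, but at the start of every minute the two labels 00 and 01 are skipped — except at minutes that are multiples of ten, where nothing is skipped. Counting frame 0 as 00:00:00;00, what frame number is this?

28520

Complete 10-minute blocks: 1, each 17982 frames → 17982.
Remaining 5 whole minutes in the current block: 1800 + 4 × 1798 = 8992 frames.
Within the current minute: 51 × 30 + 18 − 2 = 1546 (labels ;00/;01 skipped at this minute). Total = 17982 + 8992 + 1546 = 28520.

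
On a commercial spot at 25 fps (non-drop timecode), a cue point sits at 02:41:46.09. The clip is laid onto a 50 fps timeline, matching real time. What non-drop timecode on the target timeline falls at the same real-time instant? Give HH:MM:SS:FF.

Source frame index: (2×3600 + 41×60 + 46) × 25 + 9 = 242659.
Real time: 242659 / (25) = 242659/25 s.
Target frame: (242659/25) × (50) = 485318.
At 50 labels/s: frame 485318 → 02:41:46:18.

02:41:46:18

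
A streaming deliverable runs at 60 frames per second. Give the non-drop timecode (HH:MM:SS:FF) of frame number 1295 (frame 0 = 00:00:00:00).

00:00:21:35

1295 ÷ 60 = 21 full seconds, remainder 35 frames.
21 s = 0 h 0 min 21 s.
Timecode: 00:00:21:35.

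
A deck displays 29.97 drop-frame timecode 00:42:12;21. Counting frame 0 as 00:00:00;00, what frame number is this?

Complete 10-minute blocks: 4, each 17982 frames → 71928.
Remaining 2 whole minutes in the current block: 1800 + 1 × 1798 = 3598 frames.
Within the current minute: 12 × 30 + 21 − 2 = 379 (labels ;00/;01 skipped at this minute). Total = 71928 + 3598 + 379 = 75905.

75905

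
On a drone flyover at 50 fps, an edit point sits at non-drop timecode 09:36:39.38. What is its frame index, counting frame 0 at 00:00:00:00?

Total seconds to the label: (9 × 3600 + 36 × 60 + 39) = 34599.
Frame index = 34599 × 50 + 38 = 1729988.

frame 1729988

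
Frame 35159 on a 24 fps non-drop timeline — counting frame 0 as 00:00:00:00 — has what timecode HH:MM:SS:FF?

35159 ÷ 24 = 1464 full seconds, remainder 23 frames.
1464 s = 0 h 24 min 24 s.
Timecode: 00:24:24:23.

00:24:24:23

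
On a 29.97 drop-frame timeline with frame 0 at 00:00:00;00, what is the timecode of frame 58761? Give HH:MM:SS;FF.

Ten DF minutes hold 17982 frames, so frame 58761 lies in block 3 (frames 53946–71927) with 4815 frames into that block.
The block's first minute is 1800 frames and the rest 1798 each; 4815 frames reaches minute 2, so 3 × 18 + 2 × 2 = 58 labels have been skipped so far.
Adding those back, label number 58761 + 58 = 58819 at 30 labels/s is 1960 s + 19 f = 0 h 32 min 40 s frame 19, i.e. 00:32:40;19.

00:32:40;19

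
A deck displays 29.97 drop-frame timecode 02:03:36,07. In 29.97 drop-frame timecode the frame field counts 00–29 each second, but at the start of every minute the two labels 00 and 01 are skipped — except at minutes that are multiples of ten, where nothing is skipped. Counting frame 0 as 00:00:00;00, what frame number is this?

Complete 10-minute blocks: 12, each 17982 frames → 215784.
Remaining 3 whole minutes in the current block: 1800 + 2 × 1798 = 5396 frames.
Within the current minute: 36 × 30 + 7 − 2 = 1085 (labels ;00/;01 skipped at this minute). Total = 215784 + 5396 + 1085 = 222265.

222265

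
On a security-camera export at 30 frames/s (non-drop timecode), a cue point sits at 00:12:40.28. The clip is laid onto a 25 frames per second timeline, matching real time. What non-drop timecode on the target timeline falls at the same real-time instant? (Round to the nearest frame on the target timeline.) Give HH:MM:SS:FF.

Source frame index: (0×3600 + 12×60 + 40) × 30 + 28 = 22828.
Real time: 22828 / (30) = 11414/15 s.
Target frame: (11414/15) × (25) = 57070/3 ≈ 19023.333 → 19023.
At 25 labels/s: frame 19023 → 00:12:40:23.

00:12:40:23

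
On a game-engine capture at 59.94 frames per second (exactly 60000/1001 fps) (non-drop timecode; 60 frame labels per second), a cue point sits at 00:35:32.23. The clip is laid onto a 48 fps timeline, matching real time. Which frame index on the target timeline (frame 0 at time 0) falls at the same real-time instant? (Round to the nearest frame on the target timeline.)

Source frame index: (0×3600 + 35×60 + 32) × 60 + 23 = 127943.
Real time: 127943 / (60000/1001) = 128070943/60000 s.
Target frame: (128070943/60000) × (48) = 128070943/1250 ≈ 102456.754 → 102457.

frame 102457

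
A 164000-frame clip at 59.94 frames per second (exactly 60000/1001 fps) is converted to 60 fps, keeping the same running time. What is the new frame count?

Target frames = source frames × (target rate / source rate) = 164000 × (60)/(60000/1001) = 164000 × 1001/1000 = 164164.

164164 frames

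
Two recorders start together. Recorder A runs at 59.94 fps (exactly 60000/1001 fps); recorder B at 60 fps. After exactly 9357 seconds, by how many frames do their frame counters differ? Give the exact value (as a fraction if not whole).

A emits 60000/1001 × 9357 = 561420000/1001 frames; B emits 60 × 9357 = 561420.
Difference = 561420/1001 frames (≈ 560.8591); B is ahead of A.

561420/1001 frames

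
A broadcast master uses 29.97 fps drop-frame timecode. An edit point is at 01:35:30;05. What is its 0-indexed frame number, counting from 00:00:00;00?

171733

Complete 10-minute blocks: 9, each 17982 frames → 161838.
Remaining 5 whole minutes in the current block: 1800 + 4 × 1798 = 8992 frames.
Within the current minute: 30 × 30 + 5 − 2 = 903 (labels ;00/;01 skipped at this minute). Total = 161838 + 8992 + 903 = 171733.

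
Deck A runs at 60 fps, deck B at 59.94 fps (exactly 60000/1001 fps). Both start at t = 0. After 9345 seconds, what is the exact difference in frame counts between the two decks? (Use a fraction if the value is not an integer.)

A emits 60 × 9345 = 560700 frames; B emits 60000/1001 × 9345 = 80100000/143.
Difference = 80100/143 frames (≈ 560.1399); B is behind A.

80100/143 frames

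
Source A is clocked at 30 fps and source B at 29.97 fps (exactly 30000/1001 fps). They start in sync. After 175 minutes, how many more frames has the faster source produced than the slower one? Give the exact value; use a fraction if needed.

175 min = 10500 s.
A emits 30 × 10500 = 315000 frames; B emits 30000/1001 × 10500 = 45000000/143.
Difference = 45000/143 frames (≈ 314.6853); B is behind A.

45000/143 frames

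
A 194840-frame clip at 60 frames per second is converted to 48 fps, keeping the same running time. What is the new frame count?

155872 frames

Target frames = source frames × (target rate / source rate) = 194840 × (48)/(60) = 194840 × 4/5 = 155872.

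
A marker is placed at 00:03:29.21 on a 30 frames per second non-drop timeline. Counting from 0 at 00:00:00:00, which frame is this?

frame 6291

Total seconds to the label: (0 × 3600 + 3 × 60 + 29) = 209.
Frame index = 209 × 30 + 21 = 6291.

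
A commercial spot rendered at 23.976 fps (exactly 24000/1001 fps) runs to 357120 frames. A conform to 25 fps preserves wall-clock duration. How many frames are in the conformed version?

372372 frames

Target frames = source frames × (target rate / source rate) = 357120 × (25)/(24000/1001) = 357120 × 1001/960 = 372372.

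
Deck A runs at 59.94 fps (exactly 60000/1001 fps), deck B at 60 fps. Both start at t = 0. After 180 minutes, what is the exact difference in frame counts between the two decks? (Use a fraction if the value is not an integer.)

648000/1001 frames

180 min = 10800 s.
A emits 60000/1001 × 10800 = 648000000/1001 frames; B emits 60 × 10800 = 648000.
Difference = 648000/1001 frames (≈ 647.3526); B is ahead of A.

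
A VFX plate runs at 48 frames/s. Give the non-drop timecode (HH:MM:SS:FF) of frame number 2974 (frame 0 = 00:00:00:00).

2974 ÷ 48 = 61 full seconds, remainder 46 frames.
61 s = 0 h 1 min 1 s.
Timecode: 00:01:01:46.

00:01:01:46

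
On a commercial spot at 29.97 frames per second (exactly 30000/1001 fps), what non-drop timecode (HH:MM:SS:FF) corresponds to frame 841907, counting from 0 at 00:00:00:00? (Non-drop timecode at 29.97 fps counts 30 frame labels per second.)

841907 ÷ 30 = 28063 full seconds, remainder 17 frames.
28063 s = 7 h 47 min 43 s.
Timecode: 07:47:43:17.

07:47:43:17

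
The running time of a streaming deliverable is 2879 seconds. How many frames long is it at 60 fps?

Frames = 2879 × 60 = 172740.

172740 frames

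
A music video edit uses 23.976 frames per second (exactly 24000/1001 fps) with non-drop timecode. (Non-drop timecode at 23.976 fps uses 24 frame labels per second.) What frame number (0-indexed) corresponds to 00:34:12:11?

frame 49259

Total seconds to the label: (0 × 3600 + 34 × 60 + 12) = 2052.
Frame index = 2052 × 24 + 11 = 49259.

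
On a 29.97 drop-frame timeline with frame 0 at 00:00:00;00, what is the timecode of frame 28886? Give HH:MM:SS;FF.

Each 10-minute DF block holds 10 × 60 × 30 − 9 × 2 = 17982 frames. 28886 ÷ 17982 → 1 full block, remainder 10904.
Within the partial block the first minute is 1800 frames and each further minute 1798, so 6 further minute boundaries passed. Total skipped labels = 18 × 1 + 2 × 6 = 30.
Non-drop label index = 28886 + 30 = 28916; at 30 labels/s that is 00:16:03:26, i.e. DF 00:16:03;26.

00:16:03;26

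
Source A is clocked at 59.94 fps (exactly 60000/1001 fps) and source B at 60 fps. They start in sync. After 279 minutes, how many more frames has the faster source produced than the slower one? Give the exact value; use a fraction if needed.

1004400/1001 frames

279 min = 16740 s.
A emits 60000/1001 × 16740 = 1004400000/1001 frames; B emits 60 × 16740 = 1004400.
Difference = 1004400/1001 frames (≈ 1003.3966); B is ahead of A.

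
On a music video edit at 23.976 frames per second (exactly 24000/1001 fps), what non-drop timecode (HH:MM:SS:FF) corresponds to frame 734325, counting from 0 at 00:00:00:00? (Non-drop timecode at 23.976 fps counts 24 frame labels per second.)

08:29:56:21

734325 ÷ 24 = 30596 full seconds, remainder 21 frames.
30596 s = 8 h 29 min 56 s.
Timecode: 08:29:56:21.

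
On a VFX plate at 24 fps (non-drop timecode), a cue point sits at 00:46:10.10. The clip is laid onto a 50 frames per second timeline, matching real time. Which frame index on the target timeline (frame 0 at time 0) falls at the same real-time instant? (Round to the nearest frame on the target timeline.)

frame 138521

Source frame index: (0×3600 + 46×60 + 10) × 24 + 10 = 66490.
Real time: 66490 / (24) = 33245/12 s.
Target frame: (33245/12) × (50) = 831125/6 ≈ 138520.833 → 138521.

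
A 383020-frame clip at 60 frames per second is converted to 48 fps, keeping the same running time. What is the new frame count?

Target frames = source frames × (target rate / source rate) = 383020 × (48)/(60) = 383020 × 4/5 = 306416.

306416 frames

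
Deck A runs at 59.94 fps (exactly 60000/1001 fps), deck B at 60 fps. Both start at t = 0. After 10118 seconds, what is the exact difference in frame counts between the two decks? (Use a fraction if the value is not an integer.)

607080/1001 frames

A emits 60000/1001 × 10118 = 607080000/1001 frames; B emits 60 × 10118 = 607080.
Difference = 607080/1001 frames (≈ 606.4735); B is ahead of A.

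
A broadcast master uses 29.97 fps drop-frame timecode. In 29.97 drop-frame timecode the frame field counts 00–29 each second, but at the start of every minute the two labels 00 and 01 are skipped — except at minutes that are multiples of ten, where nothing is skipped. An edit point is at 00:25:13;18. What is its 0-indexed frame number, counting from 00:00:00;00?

45362

Complete 10-minute blocks: 2, each 17982 frames → 35964.
Remaining 5 whole minutes in the current block: 1800 + 4 × 1798 = 8992 frames.
Within the current minute: 13 × 30 + 18 − 2 = 406 (labels ;00/;01 skipped at this minute). Total = 35964 + 8992 + 406 = 45362.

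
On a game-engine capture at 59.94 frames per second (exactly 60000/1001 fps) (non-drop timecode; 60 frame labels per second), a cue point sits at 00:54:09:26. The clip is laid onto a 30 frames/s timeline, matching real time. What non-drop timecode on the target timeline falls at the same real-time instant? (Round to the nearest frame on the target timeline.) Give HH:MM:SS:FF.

00:54:12:20

Source frame index: (0×3600 + 54×60 + 9) × 60 + 26 = 194966.
Real time: 194966 / (60000/1001) = 97580483/30000 s.
Target frame: (97580483/30000) × (30) = 97580483/1000 ≈ 97580.483 → 97580.
At 30 labels/s: frame 97580 → 00:54:12:20.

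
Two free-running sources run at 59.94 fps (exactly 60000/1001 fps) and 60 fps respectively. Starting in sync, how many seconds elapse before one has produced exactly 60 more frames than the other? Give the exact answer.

The gap grows by |60 − 60000/1001| = 60/1001 frames per second.
Time for a 60-frame gap: 60 ÷ (60/1001) = 1001 s.

1001 seconds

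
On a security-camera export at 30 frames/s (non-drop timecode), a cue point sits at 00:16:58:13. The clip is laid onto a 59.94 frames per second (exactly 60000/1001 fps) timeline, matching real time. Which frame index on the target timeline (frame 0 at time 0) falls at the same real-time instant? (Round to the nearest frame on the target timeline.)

frame 61045

Source frame index: (0×3600 + 16×60 + 58) × 30 + 13 = 30553.
Real time: 30553 / (30) = 30553/30 s.
Target frame: (30553/30) × (60000/1001) = 61106000/1001 ≈ 61044.955 → 61045.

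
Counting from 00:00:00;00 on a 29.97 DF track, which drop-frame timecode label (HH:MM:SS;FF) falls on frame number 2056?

00:01:08;18

Each 10-minute DF block holds 10 × 60 × 30 − 9 × 2 = 17982 frames. 2056 ÷ 17982 → 0 full blocks, remainder 2056.
Within the partial block the first minute is 1800 frames and each further minute 1798, so 1 further minute boundary passed. Total skipped labels = 18 × 0 + 2 × 1 = 2.
Non-drop label index = 2056 + 2 = 2058; at 30 labels/s that is 00:01:08:18, i.e. DF 00:01:08;18.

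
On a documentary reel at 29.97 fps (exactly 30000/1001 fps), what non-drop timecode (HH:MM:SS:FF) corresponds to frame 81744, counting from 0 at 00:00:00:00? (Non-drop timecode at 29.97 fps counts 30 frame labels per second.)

00:45:24:24

81744 ÷ 30 = 2724 full seconds, remainder 24 frames.
2724 s = 0 h 45 min 24 s.
Timecode: 00:45:24:24.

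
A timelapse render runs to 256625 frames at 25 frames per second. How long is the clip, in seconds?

10265 seconds

Running time = 256625 / (25) = 10265 s.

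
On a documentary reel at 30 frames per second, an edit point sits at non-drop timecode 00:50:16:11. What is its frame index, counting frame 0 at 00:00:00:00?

90491

Total seconds to the label: (0 × 3600 + 50 × 60 + 16) = 3016.
Frame index = 3016 × 30 + 11 = 90491.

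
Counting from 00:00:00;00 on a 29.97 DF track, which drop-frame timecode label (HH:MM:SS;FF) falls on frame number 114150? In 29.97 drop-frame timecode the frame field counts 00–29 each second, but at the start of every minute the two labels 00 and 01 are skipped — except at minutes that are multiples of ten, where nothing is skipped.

01:03:28;24

Ten DF minutes hold 17982 frames, so frame 114150 lies in block 6 (frames 107892–125873) with 6258 frames into that block.
The block's first minute is 1800 frames and the rest 1798 each; 6258 frames reaches minute 3, so 6 × 18 + 3 × 2 = 114 labels have been skipped so far.
Adding those back, label number 114150 + 114 = 114264 at 30 labels/s is 3808 s + 24 f = 1 h 3 min 28 s frame 24, i.e. 01:03:28;24.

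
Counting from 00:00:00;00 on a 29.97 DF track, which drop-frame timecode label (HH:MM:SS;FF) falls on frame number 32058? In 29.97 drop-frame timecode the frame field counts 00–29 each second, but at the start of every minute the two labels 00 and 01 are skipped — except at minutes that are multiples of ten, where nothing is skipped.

00:17:49;20

Each 10-minute DF block holds 10 × 60 × 30 − 9 × 2 = 17982 frames. 32058 ÷ 17982 → 1 full block, remainder 14076.
Within the partial block the first minute is 1800 frames and each further minute 1798, so 7 further minute boundaries passed. Total skipped labels = 18 × 1 + 2 × 7 = 32.
Non-drop label index = 32058 + 32 = 32090; at 30 labels/s that is 00:17:49:20, i.e. DF 00:17:49;20.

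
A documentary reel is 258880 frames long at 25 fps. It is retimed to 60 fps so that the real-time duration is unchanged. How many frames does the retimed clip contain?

621312 frames

Target frames = source frames × (target rate / source rate) = 258880 × (60)/(25) = 258880 × 12/5 = 621312.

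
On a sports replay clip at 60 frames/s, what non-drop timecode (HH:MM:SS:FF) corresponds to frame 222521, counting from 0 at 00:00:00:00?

222521 ÷ 60 = 3708 full seconds, remainder 41 frames.
3708 s = 1 h 1 min 48 s.
Timecode: 01:01:48:41.

01:01:48:41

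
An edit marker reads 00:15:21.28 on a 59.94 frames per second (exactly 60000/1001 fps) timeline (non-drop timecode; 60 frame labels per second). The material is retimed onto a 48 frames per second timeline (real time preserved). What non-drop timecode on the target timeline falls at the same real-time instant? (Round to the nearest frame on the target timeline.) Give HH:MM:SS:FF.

Source frame index: (0×3600 + 15×60 + 21) × 60 + 28 = 55288.
Real time: 55288 / (60000/1001) = 6917911/7500 s.
Target frame: (6917911/7500) × (48) = 27671644/625 ≈ 44274.630 → 44275.
At 48 labels/s: frame 44275 → 00:15:22:19.

00:15:22:19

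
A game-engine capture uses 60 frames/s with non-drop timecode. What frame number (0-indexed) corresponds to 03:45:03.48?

Total seconds to the label: (3 × 3600 + 45 × 60 + 3) = 13503.
Frame index = 13503 × 60 + 48 = 810228.

frame 810228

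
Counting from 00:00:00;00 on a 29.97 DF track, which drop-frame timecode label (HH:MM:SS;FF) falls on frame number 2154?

Each 10-minute DF block holds 10 × 60 × 30 − 9 × 2 = 17982 frames. 2154 ÷ 17982 → 0 full blocks, remainder 2154.
Within the partial block the first minute is 1800 frames and each further minute 1798, so 1 further minute boundary passed. Total skipped labels = 18 × 0 + 2 × 1 = 2.
Non-drop label index = 2154 + 2 = 2156; at 30 labels/s that is 00:01:11:26, i.e. DF 00:01:11;26.

00:01:11;26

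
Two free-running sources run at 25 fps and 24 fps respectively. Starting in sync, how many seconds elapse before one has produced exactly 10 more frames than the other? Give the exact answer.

The gap grows by |24 − 25| = 1 frame per second.
Time for a 10-frame gap: 10 ÷ (1) = 10 s.

10 seconds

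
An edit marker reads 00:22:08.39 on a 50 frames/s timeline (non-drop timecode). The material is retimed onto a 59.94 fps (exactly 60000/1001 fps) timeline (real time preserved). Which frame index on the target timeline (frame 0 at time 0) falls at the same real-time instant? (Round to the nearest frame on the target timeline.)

Source frame index: (0×3600 + 22×60 + 8) × 50 + 39 = 66439.
Real time: 66439 / (50) = 66439/50 s.
Target frame: (66439/50) × (60000/1001) = 79726800/1001 ≈ 79647.153 → 79647.

frame 79647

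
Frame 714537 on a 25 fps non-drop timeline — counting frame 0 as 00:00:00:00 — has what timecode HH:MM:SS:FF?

714537 ÷ 25 = 28581 full seconds, remainder 12 frames.
28581 s = 7 h 56 min 21 s.
Timecode: 07:56:21:12.

07:56:21:12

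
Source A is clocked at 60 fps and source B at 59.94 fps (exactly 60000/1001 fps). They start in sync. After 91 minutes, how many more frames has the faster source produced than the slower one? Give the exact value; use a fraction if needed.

3600/11 frames

91 min = 5460 s.
A emits 60 × 5460 = 327600 frames; B emits 60000/1001 × 5460 = 3600000/11.
Difference = 3600/11 frames (≈ 327.2727); B is behind A.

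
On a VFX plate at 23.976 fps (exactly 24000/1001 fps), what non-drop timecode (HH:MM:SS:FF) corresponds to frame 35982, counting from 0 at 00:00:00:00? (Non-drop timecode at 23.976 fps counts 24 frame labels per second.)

35982 ÷ 24 = 1499 full seconds, remainder 6 frames.
1499 s = 0 h 24 min 59 s.
Timecode: 00:24:59:06.

00:24:59:06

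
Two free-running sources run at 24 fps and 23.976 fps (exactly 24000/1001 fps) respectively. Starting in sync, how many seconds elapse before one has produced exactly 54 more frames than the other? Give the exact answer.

The gap grows by |24000/1001 − 24| = 24/1001 frames per second.
Time for a 54-frame gap: 54 ÷ (24/1001) = 2252.25 s.

2252.25 seconds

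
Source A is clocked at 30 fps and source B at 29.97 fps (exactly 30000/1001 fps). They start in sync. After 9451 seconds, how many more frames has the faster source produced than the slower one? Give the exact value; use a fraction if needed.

A emits 30 × 9451 = 283530 frames; B emits 30000/1001 × 9451 = 21810000/77.
Difference = 21810/77 frames (≈ 283.2468); B is behind A.

21810/77 frames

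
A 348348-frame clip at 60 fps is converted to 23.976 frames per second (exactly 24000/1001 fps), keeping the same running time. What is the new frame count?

Target frames = source frames × (target rate / source rate) = 348348 × (24000/1001)/(60) = 348348 × 400/1001 = 139200.

139200 frames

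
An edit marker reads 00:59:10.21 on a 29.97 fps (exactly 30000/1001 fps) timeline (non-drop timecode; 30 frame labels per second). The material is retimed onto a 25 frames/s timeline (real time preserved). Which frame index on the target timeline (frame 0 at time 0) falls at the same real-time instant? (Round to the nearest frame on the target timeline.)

Source frame index: (0×3600 + 59×60 + 10) × 30 + 21 = 106521.
Real time: 106521 / (30000/1001) = 35542507/10000 s.
Target frame: (35542507/10000) × (25) = 35542507/400 ≈ 88856.268 → 88856.

frame 88856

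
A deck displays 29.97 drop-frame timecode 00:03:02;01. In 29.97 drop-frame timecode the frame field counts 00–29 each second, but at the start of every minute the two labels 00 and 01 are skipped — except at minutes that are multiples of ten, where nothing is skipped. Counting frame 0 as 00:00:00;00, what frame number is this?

Complete 10-minute blocks: 0, each 17982 frames → 0.
Remaining 3 whole minutes in the current block: 1800 + 2 × 1798 = 5396 frames.
Within the current minute: 2 × 30 + 1 − 2 = 59 (labels ;00/;01 skipped at this minute). Total = 0 + 5396 + 59 = 5455.

5455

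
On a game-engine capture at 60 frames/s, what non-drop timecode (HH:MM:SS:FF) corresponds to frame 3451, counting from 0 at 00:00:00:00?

00:00:57:31

3451 ÷ 60 = 57 full seconds, remainder 31 frames.
57 s = 0 h 0 min 57 s.
Timecode: 00:00:57:31.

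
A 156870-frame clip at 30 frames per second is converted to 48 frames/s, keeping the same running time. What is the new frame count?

Target frames = source frames × (target rate / source rate) = 156870 × (48)/(30) = 156870 × 8/5 = 250992.

250992 frames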